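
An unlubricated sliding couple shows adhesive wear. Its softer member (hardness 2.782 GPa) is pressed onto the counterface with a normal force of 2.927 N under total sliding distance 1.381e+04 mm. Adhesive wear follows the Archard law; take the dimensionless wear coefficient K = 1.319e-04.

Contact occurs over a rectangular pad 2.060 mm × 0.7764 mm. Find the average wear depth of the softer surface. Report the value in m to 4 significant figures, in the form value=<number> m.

All arithmetic runs at exact precision; displayed values are rounded. Rounded just once, at 4 significant figures.
Path length L = 1.381e+04 mm = 13.81 m.
Hardness H = 2.782 GPa = 2.782e+09 Pa.
Pad sides 2.060 mm × 0.7764 mm = 2.060e-03 m × 7.764e-04 m. Contact area A = 2.060e-03 m × 7.764e-04 m = 1.599e-06 m².
SI base units throughout: W = 2.927 N, H = 2.782e+09 Pa, K = 1.319e-04.
Archard relation: V = K·W·L/H = 1.319e-04 · 2.927 · 13.81 / 2.782e+09 = 1.916e-12 m³.
Mean depth h = V/A = 1.916e-12 / 1.599e-06 = 1.198e-06 m.

value=1.198e-06 m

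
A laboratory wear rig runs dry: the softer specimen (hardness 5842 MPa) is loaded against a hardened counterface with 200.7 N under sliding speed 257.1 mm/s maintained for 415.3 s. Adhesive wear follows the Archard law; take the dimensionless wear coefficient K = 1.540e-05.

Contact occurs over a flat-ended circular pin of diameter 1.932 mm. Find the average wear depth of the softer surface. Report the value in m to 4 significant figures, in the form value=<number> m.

The intermediates appear rounded. The algebra carries exact precision. Rounded just once, at four significant digits.
Convert: Sliding speed v = 257.1 mm/s = 0.2571 m/s. Distance L = v·t = 0.2571 m/s × 415.3 s = 106.8 m.
Convert: Hardness H = 5842 MPa = 5.842e+09 Pa.
Convert: Pin diameter d = 1.932 mm = 0.001932 m. Contact area A = π·d²/4 = π·(0.001932 m)²/4 = 2.932e-06 m².
Collected in SI base units: W = 200.7 N, H = 5.842e+09 Pa, K = 1.540e-05.
The Archard volume V = K·W·L/H = 1.540e-05 · 200.7 · 106.8 / 5.842e+09 = 5.649e-11 m³.
Depth of wear h = V/A = 5.649e-11 / 2.932e-06 = 1.927e-05 m.

value=1.927e-05 m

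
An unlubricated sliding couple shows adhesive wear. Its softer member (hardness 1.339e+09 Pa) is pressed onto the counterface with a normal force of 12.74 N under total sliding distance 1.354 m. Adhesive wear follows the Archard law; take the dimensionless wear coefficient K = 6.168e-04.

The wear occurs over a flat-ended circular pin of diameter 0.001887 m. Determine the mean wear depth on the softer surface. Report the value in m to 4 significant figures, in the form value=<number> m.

value=2.841e-06 m

All arithmetic keeps exact precision. Intermediate values are displayed rounded; a single final rounding to 4 significant digits.
Contact area A = π·d²/4 = π·(0.001887 m)²/4 = 2.797e-06 m².
As SI base values: W = 12.74 N, H = 1.339e+09 Pa, K = 6.168e-04.
Archard relation: V = K·W·L/H = 6.168e-04 · 12.74 · 1.354 / 1.339e+09 = 7.946e-12 m³.
Mean depth h = V/A = 7.946e-12 / 2.797e-06 = 2.841e-06 m.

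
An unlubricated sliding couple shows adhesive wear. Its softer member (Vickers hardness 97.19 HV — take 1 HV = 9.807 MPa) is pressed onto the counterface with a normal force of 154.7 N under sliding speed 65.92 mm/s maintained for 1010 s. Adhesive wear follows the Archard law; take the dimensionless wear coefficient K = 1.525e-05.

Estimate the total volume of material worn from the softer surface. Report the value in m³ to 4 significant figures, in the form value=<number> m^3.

value=1.648e-10 m^3

All working math carries full precision — the intermediates are printed rounded, and rounded just once, at four significant digits.
Convert: Sliding speed v = 65.92 mm/s = 0.06592 m/s. Distance L = v·t = 0.06592 m/s × 1010 s = 66.58 m.
Convert: Hardness H = 97.19 HV × 9.807 MPa/HV = 953.1 MPa = 9.531e+08 Pa.
Collected in SI base units: W = 154.7 N, H = 9.531e+08 Pa, K = 1.525e-05.
By Archard's law, V = K·W·L/H = 1.525e-05 · 154.7 · 66.58 / 9.531e+08 = 1.648e-10 m³.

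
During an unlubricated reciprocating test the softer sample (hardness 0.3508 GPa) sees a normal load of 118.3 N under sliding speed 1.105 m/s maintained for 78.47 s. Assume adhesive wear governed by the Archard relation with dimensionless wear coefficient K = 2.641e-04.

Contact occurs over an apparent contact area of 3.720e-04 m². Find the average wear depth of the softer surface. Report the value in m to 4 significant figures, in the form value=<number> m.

value=2.076e-05 m

Intermediates are shown rounded, and the algebra holds full precision, and a lone final rounding, at four significant digits.
Distance covered L = v·t = 1.105 m/s × 78.47 s = 86.71 m.
Hardness H = 0.3508 GPa = 3.508e+08 Pa.
In SI base units, W = 118.3 N, H = 3.508e+08 Pa, K = 2.641e-04.
Worn volume V = K·W·L/H = 2.641e-04 · 118.3 · 86.71 / 3.508e+08 = 7.723e-09 m³.
Average depth h = V/A = 7.723e-09 / 3.720e-04 = 2.076e-05 m.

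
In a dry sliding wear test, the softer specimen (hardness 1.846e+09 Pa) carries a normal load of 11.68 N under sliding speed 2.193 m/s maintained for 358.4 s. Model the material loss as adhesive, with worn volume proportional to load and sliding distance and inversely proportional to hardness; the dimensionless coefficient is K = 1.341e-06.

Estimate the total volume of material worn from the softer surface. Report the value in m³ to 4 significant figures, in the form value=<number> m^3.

value=6.669e-12 m^3

All arithmetic carries exact precision — intermediates appear rounded, and rounded once at the end: 4 significant digits.
Convert: Path length L = v·t = 2.193 m/s × 358.4 s = 786.0 m.
Working in SI base units: W = 11.68 N, H = 1.846e+09 Pa, K = 1.341e-06.
Archard relation: V = K·W·L/H = 1.341e-06 · 11.68 · 786.0 / 1.846e+09 = 6.669e-12 m³.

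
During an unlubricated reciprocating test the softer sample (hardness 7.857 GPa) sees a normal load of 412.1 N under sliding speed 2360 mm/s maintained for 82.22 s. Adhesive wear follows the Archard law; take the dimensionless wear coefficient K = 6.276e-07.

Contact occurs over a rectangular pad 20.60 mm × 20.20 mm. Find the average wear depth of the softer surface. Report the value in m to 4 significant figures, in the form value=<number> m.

The computation maintains exact precision. Intermediate values are shown rounded; one last rounding, at 4 significant figures.
Convert: Sliding speed v = 2360 mm/s = 2.360 m/s. Total distance L = v·t = 2.360 m/s × 82.22 s = 194.0 m.
Convert: Hardness H = 7.857 GPa = 7.857e+09 Pa.
Convert: Pad sides 20.60 mm × 20.20 mm = 0.02060 m × 0.02020 m. Contact area A = 0.02060 m × 0.02020 m = 4.161e-04 m².
Restated in SI base units: W = 412.1 N, H = 7.857e+09 Pa, K = 6.276e-07.
The Archard volume V = K·W·L/H = 6.276e-07 · 412.1 · 194.0 / 7.857e+09 = 6.387e-12 m³.
Depth h = V/A = 6.387e-12 / 4.161e-04 = 1.535e-08 m.

value=1.535e-08 m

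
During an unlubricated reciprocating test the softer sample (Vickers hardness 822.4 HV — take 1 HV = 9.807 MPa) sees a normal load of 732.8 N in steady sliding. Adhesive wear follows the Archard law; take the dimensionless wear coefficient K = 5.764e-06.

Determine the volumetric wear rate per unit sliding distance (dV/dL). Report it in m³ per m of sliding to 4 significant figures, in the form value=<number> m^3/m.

The computation maintains exact precision. Intermediate values appear rounded — a lone final rounding: four significant digits.
Convert: Hardness H = 822.4 HV × 9.807 MPa/HV = 8065 MPa = 8.065e+09 Pa.
Expressed in SI base units: W = 732.8 N, H = 8.065e+09 Pa, K = 5.764e-06.
Volumetric rate dV/dL = K·W/H, per unit distance: 5.764e-06 · 732.8 / 8.065e+09 = 5.237e-13 m³/m.

value=5.237e-13 m^3/m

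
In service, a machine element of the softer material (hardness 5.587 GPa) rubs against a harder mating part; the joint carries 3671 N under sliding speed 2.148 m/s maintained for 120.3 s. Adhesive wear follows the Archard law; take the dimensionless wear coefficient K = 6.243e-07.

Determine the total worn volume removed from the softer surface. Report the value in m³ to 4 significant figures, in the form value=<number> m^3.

value=1.060e-10 m^3

Each operation keeps full float precision; intermediates appear rounded, and one last rounding, at 4 significant digits.
Distance L = v·t = 2.148 m/s × 120.3 s = 258.4 m.
Hardness H = 5.587 GPa = 5.587e+09 Pa.
Collected in SI base units: W = 3671 N, H = 5.587e+09 Pa, K = 6.243e-07.
By Archard's law, V = K·W·L/H = 6.243e-07 · 3671 · 258.4 / 5.587e+09 = 1.060e-10 m³.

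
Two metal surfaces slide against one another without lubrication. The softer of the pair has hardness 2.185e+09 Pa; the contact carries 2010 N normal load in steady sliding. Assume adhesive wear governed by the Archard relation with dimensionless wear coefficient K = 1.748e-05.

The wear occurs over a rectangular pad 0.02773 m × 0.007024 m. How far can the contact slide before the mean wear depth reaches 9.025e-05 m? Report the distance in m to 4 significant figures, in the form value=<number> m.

value=1093 m

The intermediates are shown rounded. The algebra runs at full precision; one final rounding, at 4 significant digits.
Convert: Contact area A = 0.02773 m × 0.007024 m = 1.948e-04 m².
Restated in SI base units: W = 2010 N, H = 2.185e+09 Pa, K = 1.748e-05.
Limit volume V_lim = h_lim·A = 9.025e-05 · 1.948e-04 = 1.758e-08 m³.
Thus life L = V_lim·H/(K·W) = 1.758e-08 · 2.185e+09 / (1.748e-05 · 2010) = 1093 m.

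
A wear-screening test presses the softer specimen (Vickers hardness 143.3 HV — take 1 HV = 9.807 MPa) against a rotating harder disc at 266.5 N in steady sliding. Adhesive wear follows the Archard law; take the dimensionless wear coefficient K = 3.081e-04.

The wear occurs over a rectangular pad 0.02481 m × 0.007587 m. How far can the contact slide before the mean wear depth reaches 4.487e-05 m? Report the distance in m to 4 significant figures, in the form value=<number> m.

Printed values are rounded. The algebra runs at full float precision. Rounded just once, at four significant figures.
Hardness H = 143.3 HV × 9.807 MPa/HV = 1405 MPa = 1.405e+09 Pa.
Contact area A = 0.02481 m × 0.007587 m = 1.882e-04 m².
Restated in SI base units: W = 266.5 N, H = 1.405e+09 Pa, K = 3.081e-04.
At the depth limit, V_lim = h_lim·A = 4.487e-05 · 1.882e-04 = 8.446e-09 m³.
Life L = V_lim·H/(K·W) = 8.446e-09 · 1.405e+09 / (3.081e-04 · 266.5) = 144.6 m.

value=144.6 m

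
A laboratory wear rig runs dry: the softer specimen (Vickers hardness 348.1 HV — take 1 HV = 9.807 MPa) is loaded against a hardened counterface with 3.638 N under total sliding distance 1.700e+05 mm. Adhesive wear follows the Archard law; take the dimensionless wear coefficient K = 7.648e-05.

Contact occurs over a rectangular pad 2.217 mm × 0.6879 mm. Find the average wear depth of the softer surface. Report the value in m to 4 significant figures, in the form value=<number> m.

value=9.085e-06 m

The computation maintains exact precision; the intermediates are shown rounded — a lone final rounding: 4 significant digits.
Convert: Distance covered L = 1.700e+05 mm = 170.0 m.
Convert: Hardness H = 348.1 HV × 9.807 MPa/HV = 3414 MPa = 3.414e+09 Pa.
Convert: Pad sides 2.217 mm × 0.6879 mm = 2.217e-03 m × 6.879e-04 m. Contact area A = 2.217e-03 m × 6.879e-04 m = 1.525e-06 m².
Restated in SI base units: W = 3.638 N, H = 3.414e+09 Pa, K = 7.648e-05.
The Archard volume V = K·W·L/H = 7.648e-05 · 3.638 · 170.0 / 3.414e+09 = 1.386e-11 m³.
Wear depth h = V/A = 1.386e-11 / 1.525e-06 = 9.085e-06 m.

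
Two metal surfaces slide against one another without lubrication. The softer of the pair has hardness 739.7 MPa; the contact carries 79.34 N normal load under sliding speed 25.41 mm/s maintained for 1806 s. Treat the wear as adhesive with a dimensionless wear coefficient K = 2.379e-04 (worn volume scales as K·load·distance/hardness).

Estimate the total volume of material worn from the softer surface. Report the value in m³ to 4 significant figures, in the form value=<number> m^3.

Intermediates appear rounded, and the computation maintains full precision — a single final rounding, at four significant digits.
Sliding speed v = 25.41 mm/s = 0.02541 m/s. Path length L = v·t = 0.02541 m/s × 1806 s = 45.89 m.
Hardness H = 739.7 MPa = 7.397e+08 Pa.
In SI base units: W = 79.34 N, H = 7.397e+08 Pa, K = 2.379e-04.
Archard relation: V = K·W·L/H = 2.379e-04 · 79.34 · 45.89 / 7.397e+08 = 1.171e-09 m³.

value=1.171e-09 m^3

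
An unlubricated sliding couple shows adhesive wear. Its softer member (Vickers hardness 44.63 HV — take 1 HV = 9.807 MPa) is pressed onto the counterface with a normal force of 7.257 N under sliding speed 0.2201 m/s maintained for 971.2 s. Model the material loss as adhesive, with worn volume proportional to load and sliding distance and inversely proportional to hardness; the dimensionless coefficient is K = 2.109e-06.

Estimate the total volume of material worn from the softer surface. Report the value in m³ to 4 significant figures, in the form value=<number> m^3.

The algebra holds exact precision, and displayed values are rounded; rounded just once to 4 significant digits.
Convert: Path length L = v·t = 0.2201 m/s × 971.2 s = 213.8 m.
Convert: Hardness H = 44.63 HV × 9.807 MPa/HV = 437.7 MPa = 4.377e+08 Pa.
Restated in SI base units: W = 7.257 N, H = 4.377e+08 Pa, K = 2.109e-06.
Volume removed: V = K·W·L/H = 2.109e-06 · 7.257 · 213.8 / 4.377e+08 = 7.475e-12 m³.

value=7.475e-12 m^3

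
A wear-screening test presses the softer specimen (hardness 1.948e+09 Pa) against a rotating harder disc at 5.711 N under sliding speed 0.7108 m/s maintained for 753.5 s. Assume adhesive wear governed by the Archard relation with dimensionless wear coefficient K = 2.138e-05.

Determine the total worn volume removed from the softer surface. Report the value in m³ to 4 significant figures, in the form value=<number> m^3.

value=3.357e-11 m^3

Intermediates appear rounded. All working math carries exact precision — a lone final rounding to 4 significant digits.
The distance L = v·t = 0.7108 m/s × 753.5 s = 535.6 m.
In SI base units, W = 5.711 N, H = 1.948e+09 Pa, K = 2.138e-05.
Archard relation: V = K·W·L/H = 2.138e-05 · 5.711 · 535.6 / 1.948e+09 = 3.357e-11 m³.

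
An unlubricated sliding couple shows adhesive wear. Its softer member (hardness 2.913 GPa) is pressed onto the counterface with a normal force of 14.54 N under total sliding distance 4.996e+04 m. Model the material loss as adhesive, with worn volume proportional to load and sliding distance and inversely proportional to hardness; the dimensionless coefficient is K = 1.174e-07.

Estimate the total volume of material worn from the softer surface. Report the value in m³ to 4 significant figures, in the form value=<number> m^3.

value=2.928e-11 m^3

The algebra runs at exact precision, and intermediates are printed rounded — rounded once at the end, at four significant figures.
Convert: Hardness H = 2.913 GPa = 2.913e+09 Pa.
In SI base units: W = 14.54 N, H = 2.913e+09 Pa, K = 1.174e-07.
The Archard volume V = K·W·L/H = 1.174e-07 · 14.54 · 4.996e+04 / 2.913e+09 = 2.928e-11 m³.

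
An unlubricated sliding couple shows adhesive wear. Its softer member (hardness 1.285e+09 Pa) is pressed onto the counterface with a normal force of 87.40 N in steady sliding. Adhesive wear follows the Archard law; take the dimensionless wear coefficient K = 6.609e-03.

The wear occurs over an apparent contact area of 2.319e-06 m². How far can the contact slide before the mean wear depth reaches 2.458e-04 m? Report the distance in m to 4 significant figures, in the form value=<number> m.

value=1.268 m

The algebra runs at full precision; the intermediates are displayed rounded, and rounded once at the end to four significant figures.
SI base units throughout: W = 87.40 N, H = 1.285e+09 Pa, K = 6.609e-03.
At the depth limit, V_lim = h_lim·A = 2.458e-04 · 2.319e-06 = 5.700e-10 m³.
Sliding life L = V_lim·H/(K·W) = 5.700e-10 · 1.285e+09 / (6.609e-03 · 87.40) = 1.268 m.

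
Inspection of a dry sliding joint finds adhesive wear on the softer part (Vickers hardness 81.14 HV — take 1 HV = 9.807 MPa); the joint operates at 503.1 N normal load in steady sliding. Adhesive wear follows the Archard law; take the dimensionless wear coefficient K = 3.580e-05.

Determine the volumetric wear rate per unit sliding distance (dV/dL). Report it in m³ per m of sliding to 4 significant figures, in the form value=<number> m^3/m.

value=2.263e-11 m^3/m

The intermediates are displayed rounded. Each operation carries exact precision; rounded just once to four significant figures.
Hardness H = 81.14 HV × 9.807 MPa/HV = 795.7 MPa = 7.957e+08 Pa.
Restated in SI base units: W = 503.1 N, H = 7.957e+08 Pa, K = 3.580e-05.
Rate of wear dV/dL = K·W/H, per unit distance: 3.580e-05 · 503.1 / 7.957e+08 = 2.263e-11 m³/m.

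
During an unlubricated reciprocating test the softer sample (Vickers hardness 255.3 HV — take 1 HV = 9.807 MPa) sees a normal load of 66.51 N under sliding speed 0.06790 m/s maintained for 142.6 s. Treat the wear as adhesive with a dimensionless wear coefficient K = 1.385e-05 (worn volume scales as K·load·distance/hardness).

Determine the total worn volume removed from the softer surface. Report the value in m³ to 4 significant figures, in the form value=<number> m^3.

value=3.562e-12 m^3

The intermediates are shown rounded, and each operation holds exact precision. Rounded once at the end, at 4 significant figures.
Convert: The distance L = v·t = 0.06790 m/s × 142.6 s = 9.683 m.
Convert: Hardness H = 255.3 HV × 9.807 MPa/HV = 2504 MPa = 2.504e+09 Pa.
Working in SI base units: W = 66.51 N, H = 2.504e+09 Pa, K = 1.385e-05.
Apply Archard: V = K·W·L/H = 1.385e-05 · 66.51 · 9.683 / 2.504e+09 = 3.562e-12 m³.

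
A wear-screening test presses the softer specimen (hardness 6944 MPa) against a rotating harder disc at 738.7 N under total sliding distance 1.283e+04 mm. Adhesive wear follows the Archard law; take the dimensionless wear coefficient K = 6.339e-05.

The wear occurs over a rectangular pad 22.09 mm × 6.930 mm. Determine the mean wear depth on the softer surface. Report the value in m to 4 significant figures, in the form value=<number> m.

The intermediates are printed rounded — all working math runs at exact precision, and a single final rounding: four significant digits.
Distance covered L = 1.283e+04 mm = 12.83 m.
Hardness H = 6944 MPa = 6.944e+09 Pa.
Pad sides 22.09 mm × 6.930 mm = 0.02209 m × 0.006930 m. Contact area A = 0.02209 m × 0.006930 m = 1.531e-04 m².
SI base units throughout: W = 738.7 N, H = 6.944e+09 Pa, K = 6.339e-05.
Apply Archard: V = K·W·L/H = 6.339e-05 · 738.7 · 12.83 / 6.944e+09 = 8.652e-11 m³.
Wear depth h = V/A = 8.652e-11 / 1.531e-04 = 5.652e-07 m.

value=5.652e-07 m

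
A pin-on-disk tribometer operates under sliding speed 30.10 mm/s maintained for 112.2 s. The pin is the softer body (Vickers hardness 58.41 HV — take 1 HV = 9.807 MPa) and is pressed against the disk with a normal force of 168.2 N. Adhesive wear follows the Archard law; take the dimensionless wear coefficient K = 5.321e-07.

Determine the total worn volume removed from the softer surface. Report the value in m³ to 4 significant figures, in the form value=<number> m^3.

value=5.277e-13 m^3

Each operation carries full float precision. The intermediates appear rounded, and one last rounding, at 4 significant figures.
Convert: Sliding speed v = 30.10 mm/s = 0.03010 m/s. The distance L = v·t = 0.03010 m/s × 112.2 s = 3.377 m.
Convert: Hardness H = 58.41 HV × 9.807 MPa/HV = 572.8 MPa = 5.728e+08 Pa.
Expressed in SI base units: W = 168.2 N, H = 5.728e+08 Pa, K = 5.321e-07.
Apply Archard: V = K·W·L/H = 5.321e-07 · 168.2 · 3.377 / 5.728e+08 = 5.277e-13 m³.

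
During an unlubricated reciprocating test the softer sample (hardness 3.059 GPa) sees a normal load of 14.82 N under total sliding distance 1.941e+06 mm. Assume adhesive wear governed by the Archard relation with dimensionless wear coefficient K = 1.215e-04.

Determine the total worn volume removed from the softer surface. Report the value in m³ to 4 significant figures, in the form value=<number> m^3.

value=1.143e-09 m^3

Printed values are rounded, and each operation carries full float precision. Rounded just once, at 4 significant digits.
Convert: Distance L = 1.941e+06 mm = 1941 m.
Convert: Hardness H = 3.059 GPa = 3.059e+09 Pa.
Working in SI base units: W = 14.82 N, H = 3.059e+09 Pa, K = 1.215e-04.
Wear volume V = K·W·L/H = 1.215e-04 · 14.82 · 1941 / 3.059e+09 = 1.143e-09 m³.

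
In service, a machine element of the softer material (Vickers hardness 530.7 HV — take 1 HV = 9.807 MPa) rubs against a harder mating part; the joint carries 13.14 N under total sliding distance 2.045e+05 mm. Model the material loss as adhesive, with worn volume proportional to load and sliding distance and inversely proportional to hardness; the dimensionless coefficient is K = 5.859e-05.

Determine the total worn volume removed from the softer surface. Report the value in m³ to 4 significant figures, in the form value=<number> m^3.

value=3.025e-11 m^3

Each operation carries full float precision; the intermediates are shown rounded, and a lone final rounding, at 4 significant figures.
Convert: Distance covered L = 2.045e+05 mm = 204.5 m.
Convert: Hardness H = 530.7 HV × 9.807 MPa/HV = 5205 MPa = 5.205e+09 Pa.
In SI base units: W = 13.14 N, H = 5.205e+09 Pa, K = 5.859e-05.
By Archard's law, V = K·W·L/H = 5.859e-05 · 13.14 · 204.5 / 5.205e+09 = 3.025e-11 m³.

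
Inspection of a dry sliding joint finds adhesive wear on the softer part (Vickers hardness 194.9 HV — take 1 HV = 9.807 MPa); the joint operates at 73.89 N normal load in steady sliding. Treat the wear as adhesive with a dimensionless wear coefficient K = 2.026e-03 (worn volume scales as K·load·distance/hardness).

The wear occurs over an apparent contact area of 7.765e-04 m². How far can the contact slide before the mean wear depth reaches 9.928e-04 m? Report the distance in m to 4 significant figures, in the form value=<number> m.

Every step holds full float precision — the intermediates are printed rounded; one last rounding: 4 significant figures.
Hardness H = 194.9 HV × 9.807 MPa/HV = 1911 MPa = 1.911e+09 Pa.
Collected in SI base units: W = 73.89 N, H = 1.911e+09 Pa, K = 2.026e-03.
Allowed volume V_lim = h_lim·A = 9.928e-04 · 7.765e-04 = 7.709e-07 m³.
Life L = V_lim·H/(K·W) = 7.709e-07 · 1.911e+09 / (2.026e-03 · 73.89) = 9843 m.

value=9843 m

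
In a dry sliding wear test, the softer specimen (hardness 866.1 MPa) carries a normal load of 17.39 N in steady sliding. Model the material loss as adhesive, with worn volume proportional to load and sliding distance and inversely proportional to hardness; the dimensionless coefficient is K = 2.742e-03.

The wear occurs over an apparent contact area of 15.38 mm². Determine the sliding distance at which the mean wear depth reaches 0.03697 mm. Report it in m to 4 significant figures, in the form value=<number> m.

The algebra carries full precision, and the intermediates are displayed rounded, and a single final rounding to 4 significant digits.
Hardness H = 866.1 MPa = 8.661e+08 Pa.
Contact area A = 15.38 mm² = 1.538e-05 m².
Depth limit h_lim = 0.03697 mm = 3.697e-05 m.
As SI base values: W = 17.39 N, H = 8.661e+08 Pa, K = 2.742e-03.
Wearable volume V_lim = h_lim·A = 3.697e-05 · 1.538e-05 = 5.686e-10 m³.
Sliding life L = V_lim·H/(K·W) = 5.686e-10 · 8.661e+08 / (2.742e-03 · 17.39) = 10.33 m.

value=10.33 m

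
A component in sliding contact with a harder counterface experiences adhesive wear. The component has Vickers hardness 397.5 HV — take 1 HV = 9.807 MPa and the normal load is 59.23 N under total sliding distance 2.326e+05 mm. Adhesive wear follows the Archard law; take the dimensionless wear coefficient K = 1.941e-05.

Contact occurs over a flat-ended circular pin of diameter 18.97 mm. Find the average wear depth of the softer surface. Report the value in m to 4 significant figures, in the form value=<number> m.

value=2.427e-07 m

Intermediates are shown rounded — every step keeps exact precision — rounded just once: 4 significant digits.
Convert: Sliding distance L = 2.326e+05 mm = 232.6 m.
Convert: Hardness H = 397.5 HV × 9.807 MPa/HV = 3898 MPa = 3.898e+09 Pa.
Convert: Pin diameter d = 18.97 mm = 0.01897 m. Contact area A = π·d²/4 = π·(0.01897 m)²/4 = 2.826e-04 m².
SI base units throughout: W = 59.23 N, H = 3.898e+09 Pa, K = 1.941e-05.
Apply Archard: V = K·W·L/H = 1.941e-05 · 59.23 · 232.6 / 3.898e+09 = 6.860e-11 m³.
Mean depth h = V/A = 6.860e-11 / 2.826e-04 = 2.427e-07 m.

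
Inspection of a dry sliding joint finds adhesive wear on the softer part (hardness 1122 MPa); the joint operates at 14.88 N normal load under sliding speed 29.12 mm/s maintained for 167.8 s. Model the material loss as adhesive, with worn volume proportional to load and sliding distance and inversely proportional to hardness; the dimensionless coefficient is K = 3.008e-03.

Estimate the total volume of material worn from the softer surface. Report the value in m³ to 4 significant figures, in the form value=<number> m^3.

Each operation maintains exact precision; intermediate values are printed rounded — rounded once at the end, at four significant figures.
Sliding speed v = 29.12 mm/s = 0.02912 m/s. Sliding distance L = v·t = 0.02912 m/s × 167.8 s = 4.886 m.
Hardness H = 1122 MPa = 1.122e+09 Pa.
In SI base units: W = 14.88 N, H = 1.122e+09 Pa, K = 3.008e-03.
Wear volume V = K·W·L/H = 3.008e-03 · 14.88 · 4.886 / 1.122e+09 = 1.949e-10 m³.

value=1.949e-10 m^3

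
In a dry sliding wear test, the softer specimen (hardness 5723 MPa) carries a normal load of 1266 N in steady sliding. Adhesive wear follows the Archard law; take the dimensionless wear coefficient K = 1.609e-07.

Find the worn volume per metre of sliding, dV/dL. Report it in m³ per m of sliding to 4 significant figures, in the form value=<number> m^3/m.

The intermediates are shown rounded. The algebra carries full precision; one last rounding to four significant figures.
Convert: Hardness H = 5723 MPa = 5.723e+09 Pa.
Collected in SI base units: W = 1266 N, H = 5.723e+09 Pa, K = 1.609e-07.
Volumetric rate dV/dL = K·W/H, per unit distance: 1.609e-07 · 1266 / 5.723e+09 = 3.559e-14 m³/m.

value=3.559e-14 m^3/m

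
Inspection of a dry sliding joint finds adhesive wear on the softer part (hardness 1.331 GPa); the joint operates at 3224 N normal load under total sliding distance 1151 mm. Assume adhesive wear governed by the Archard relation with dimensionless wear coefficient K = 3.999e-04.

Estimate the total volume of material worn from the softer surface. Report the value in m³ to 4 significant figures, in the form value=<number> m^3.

Every step holds exact precision; quoted intermediates are rounded. Rounded once at the end: 4 significant figures.
Convert: Total distance L = 1151 mm = 1.151 m.
Convert: Hardness H = 1.331 GPa = 1.331e+09 Pa.
As SI base values: W = 3224 N, H = 1.331e+09 Pa, K = 3.999e-04.
Wear volume V = K·W·L/H = 3.999e-04 · 3224 · 1.151 / 1.331e+09 = 1.115e-09 m³.

value=1.115e-09 m^3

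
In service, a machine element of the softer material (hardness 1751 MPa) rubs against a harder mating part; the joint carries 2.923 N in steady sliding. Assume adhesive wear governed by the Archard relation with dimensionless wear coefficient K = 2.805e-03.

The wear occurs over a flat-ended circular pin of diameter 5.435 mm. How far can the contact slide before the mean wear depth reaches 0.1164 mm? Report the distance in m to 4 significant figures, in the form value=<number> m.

value=576.7 m

Each operation keeps full float precision, and intermediate values are displayed rounded — rounded just once to four significant figures.
Hardness H = 1751 MPa = 1.751e+09 Pa.
Pin diameter d = 5.435 mm = 0.005435 m. Contact area A = π·d²/4 = π·(0.005435 m)²/4 = 2.320e-05 m².
Depth limit h_lim = 0.1164 mm = 1.164e-04 m.
As SI base values: W = 2.923 N, H = 1.751e+09 Pa, K = 2.805e-03.
Volume at the limit: V_lim = h_lim·A = 1.164e-04 · 2.320e-05 = 2.700e-09 m³.
Life L = V_lim·H/(K·W) = 2.700e-09 · 1.751e+09 / (2.805e-03 · 2.923) = 576.7 m.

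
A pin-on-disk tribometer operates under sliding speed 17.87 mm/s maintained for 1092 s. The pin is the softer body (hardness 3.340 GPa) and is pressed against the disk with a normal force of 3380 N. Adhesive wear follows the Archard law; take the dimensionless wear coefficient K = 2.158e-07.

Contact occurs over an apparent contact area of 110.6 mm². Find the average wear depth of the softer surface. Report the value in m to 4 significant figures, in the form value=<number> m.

The intermediates are printed rounded — all arithmetic keeps exact precision — a lone final rounding: four significant figures.
Sliding speed v = 17.87 mm/s = 0.01787 m/s. Total distance L = v·t = 0.01787 m/s × 1092 s = 19.51 m.
Hardness H = 3.340 GPa = 3.340e+09 Pa.
Contact area A = 110.6 mm² = 1.106e-04 m².
SI base units throughout: W = 3380 N, H = 3.340e+09 Pa, K = 2.158e-07.
By Archard's law, V = K·W·L/H = 2.158e-07 · 3380 · 19.51 / 3.340e+09 = 4.262e-12 m³.
Depth h = V/A = 4.262e-12 / 1.106e-04 = 3.853e-08 m.

value=3.853e-08 m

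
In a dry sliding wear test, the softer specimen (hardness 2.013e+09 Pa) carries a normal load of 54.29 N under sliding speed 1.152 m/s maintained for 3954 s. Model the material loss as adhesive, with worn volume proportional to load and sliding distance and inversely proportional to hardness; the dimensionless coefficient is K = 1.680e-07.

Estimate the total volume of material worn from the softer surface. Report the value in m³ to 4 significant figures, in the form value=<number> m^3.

The intermediates are shown rounded — all arithmetic maintains full float precision. Rounded just once: 4 significant figures.
Convert: Sliding distance L = v·t = 1.152 m/s × 3954 s = 4555 m.
SI base units throughout: W = 54.29 N, H = 2.013e+09 Pa, K = 1.680e-07.
Apply Archard: V = K·W·L/H = 1.680e-07 · 54.29 · 4555 / 2.013e+09 = 2.064e-11 m³.

value=2.064e-11 m^3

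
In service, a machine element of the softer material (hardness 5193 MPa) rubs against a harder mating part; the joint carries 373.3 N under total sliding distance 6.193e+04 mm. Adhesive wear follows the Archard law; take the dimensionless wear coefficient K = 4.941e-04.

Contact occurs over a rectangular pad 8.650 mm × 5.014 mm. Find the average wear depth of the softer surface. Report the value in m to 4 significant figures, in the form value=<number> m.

The computation maintains exact precision. The intermediates are displayed rounded; a single final rounding, at 4 significant figures.
Convert: Distance covered L = 6.193e+04 mm = 61.93 m.
Convert: Hardness H = 5193 MPa = 5.193e+09 Pa.
Convert: Pad sides 8.650 mm × 5.014 mm = 0.008650 m × 0.005014 m. Contact area A = 0.008650 m × 0.005014 m = 4.337e-05 m².
Restated in SI base units: W = 373.3 N, H = 5.193e+09 Pa, K = 4.941e-04.
Worn volume V = K·W·L/H = 4.941e-04 · 373.3 · 61.93 / 5.193e+09 = 2.200e-09 m³.
Depth h = V/A = 2.200e-09 / 4.337e-05 = 5.072e-05 m.

value=5.072e-05 m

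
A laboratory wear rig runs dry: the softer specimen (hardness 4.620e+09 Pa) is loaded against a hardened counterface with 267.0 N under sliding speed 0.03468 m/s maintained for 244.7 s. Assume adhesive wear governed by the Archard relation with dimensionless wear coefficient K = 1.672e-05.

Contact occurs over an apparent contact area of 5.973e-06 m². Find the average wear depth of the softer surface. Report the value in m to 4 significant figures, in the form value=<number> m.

value=1.373e-06 m

Every step maintains exact precision, and the intermediates are shown rounded — rounded just once: 4 significant figures.
Distance covered L = v·t = 0.03468 m/s × 244.7 s = 8.486 m.
Expressed in SI base units: W = 267.0 N, H = 4.620e+09 Pa, K = 1.672e-05.
Apply Archard: V = K·W·L/H = 1.672e-05 · 267.0 · 8.486 / 4.620e+09 = 8.200e-12 m³.
Mean wear depth h = V/A = 8.200e-12 / 5.973e-06 = 1.373e-06 m.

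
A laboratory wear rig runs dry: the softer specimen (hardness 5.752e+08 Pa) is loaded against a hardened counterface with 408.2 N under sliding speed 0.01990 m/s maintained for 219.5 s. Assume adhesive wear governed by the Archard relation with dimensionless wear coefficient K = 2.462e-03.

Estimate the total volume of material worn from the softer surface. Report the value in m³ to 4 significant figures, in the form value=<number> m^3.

The computation runs at full float precision; intermediate values appear rounded, and a lone final rounding to 4 significant figures.
Convert: Distance covered L = v·t = 0.01990 m/s × 219.5 s = 4.368 m.
Working in SI base units: W = 408.2 N, H = 5.752e+08 Pa, K = 2.462e-03.
Archard volume V = K·W·L/H = 2.462e-03 · 408.2 · 4.368 / 5.752e+08 = 7.632e-09 m³.

value=7.632e-09 m^3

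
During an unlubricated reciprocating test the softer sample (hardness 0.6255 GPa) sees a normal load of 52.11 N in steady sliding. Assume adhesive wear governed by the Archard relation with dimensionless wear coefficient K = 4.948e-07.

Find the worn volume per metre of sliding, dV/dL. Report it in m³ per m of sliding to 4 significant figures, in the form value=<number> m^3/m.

All working math maintains full precision, and displayed values are rounded — rounded just once, at four significant figures.
Hardness H = 0.6255 GPa = 6.255e+08 Pa.
In SI base units, W = 52.11 N, H = 6.255e+08 Pa, K = 4.948e-07.
Wear rate dV/dL = K·W/H (independent of L): 4.948e-07 · 52.11 / 6.255e+08 = 4.122e-14 m³/m.

value=4.122e-14 m^3/m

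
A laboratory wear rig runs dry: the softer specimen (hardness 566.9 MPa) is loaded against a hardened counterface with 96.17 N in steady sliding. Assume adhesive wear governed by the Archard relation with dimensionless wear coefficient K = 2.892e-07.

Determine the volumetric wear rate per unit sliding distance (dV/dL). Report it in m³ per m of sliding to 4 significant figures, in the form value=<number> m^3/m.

Intermediate values appear rounded, and all arithmetic holds exact precision. Rounded just once, at 4 significant figures.
Hardness H = 566.9 MPa = 5.669e+08 Pa.
As SI base values: W = 96.17 N, H = 5.669e+08 Pa, K = 2.892e-07.
Rate of wear dV/dL = K·W/H, so: 2.892e-07 · 96.17 / 5.669e+08 = 4.906e-14 m³/m.

value=4.906e-14 m^3/m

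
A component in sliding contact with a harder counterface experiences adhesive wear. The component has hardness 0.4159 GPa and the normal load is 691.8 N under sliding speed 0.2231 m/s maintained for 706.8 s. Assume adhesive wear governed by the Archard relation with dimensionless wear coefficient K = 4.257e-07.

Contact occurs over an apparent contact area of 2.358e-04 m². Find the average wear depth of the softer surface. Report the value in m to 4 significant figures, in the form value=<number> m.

value=4.735e-07 m

The intermediates are shown rounded; each operation holds exact precision — rounded just once, at 4 significant figures.
Convert: Total distance L = v·t = 0.2231 m/s × 706.8 s = 157.7 m.
Convert: Hardness H = 0.4159 GPa = 4.159e+08 Pa.
As SI base values: W = 691.8 N, H = 4.159e+08 Pa, K = 4.257e-07.
Apply Archard: V = K·W·L/H = 4.257e-07 · 691.8 · 157.7 / 4.159e+08 = 1.117e-10 m³.
Wear depth h = V/A = 1.117e-10 / 2.358e-04 = 4.735e-07 m.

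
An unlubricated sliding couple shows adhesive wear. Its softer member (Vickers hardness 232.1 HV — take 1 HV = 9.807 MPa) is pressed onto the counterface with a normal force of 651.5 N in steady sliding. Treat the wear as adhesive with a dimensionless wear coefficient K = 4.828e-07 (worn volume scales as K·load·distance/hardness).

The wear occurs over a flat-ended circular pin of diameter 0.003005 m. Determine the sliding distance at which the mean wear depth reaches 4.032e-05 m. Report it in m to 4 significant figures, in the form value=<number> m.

value=2069 m

All arithmetic keeps full float precision; displayed values are rounded; one last rounding: four significant figures.
Convert: Hardness H = 232.1 HV × 9.807 MPa/HV = 2276 MPa = 2.276e+09 Pa.
Convert: Contact area A = π·d²/4 = π·(0.003005 m)²/4 = 7.092e-06 m².
SI base units throughout: W = 651.5 N, H = 2.276e+09 Pa, K = 4.828e-07.
Limit volume V_lim = h_lim·A = 4.032e-05 · 7.092e-06 = 2.860e-10 m³.
Thus life L = V_lim·H/(K·W) = 2.860e-10 · 2.276e+09 / (4.828e-07 · 651.5) = 2069 m.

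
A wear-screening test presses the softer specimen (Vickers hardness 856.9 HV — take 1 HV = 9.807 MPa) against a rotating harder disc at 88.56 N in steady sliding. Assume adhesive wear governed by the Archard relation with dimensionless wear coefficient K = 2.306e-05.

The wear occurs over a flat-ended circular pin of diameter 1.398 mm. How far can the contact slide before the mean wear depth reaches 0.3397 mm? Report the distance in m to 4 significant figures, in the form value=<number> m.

value=2146 m

The computation maintains exact precision — intermediate values are shown rounded, and rounded just once: four significant digits.
Hardness H = 856.9 HV × 9.807 MPa/HV = 8404 MPa = 8.404e+09 Pa.
Pin diameter d = 1.398 mm = 0.001398 m. Contact area A = π·d²/4 = π·(0.001398 m)²/4 = 1.535e-06 m².
Depth limit h_lim = 0.3397 mm = 3.397e-04 m.
Expressed in SI base units: W = 88.56 N, H = 8.404e+09 Pa, K = 2.306e-05.
Allowed volume V_lim = h_lim·A = 3.397e-04 · 1.535e-06 = 5.214e-10 m³.
Inverting, life L = V_lim·H/(K·W) = 5.214e-10 · 8.404e+09 / (2.306e-05 · 88.56) = 2146 m.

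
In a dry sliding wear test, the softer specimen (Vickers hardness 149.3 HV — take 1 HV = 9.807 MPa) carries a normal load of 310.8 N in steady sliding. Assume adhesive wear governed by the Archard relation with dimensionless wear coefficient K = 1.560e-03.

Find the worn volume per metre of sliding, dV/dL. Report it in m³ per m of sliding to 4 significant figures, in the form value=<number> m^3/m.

value=3.311e-10 m^3/m

The intermediates are displayed rounded — the computation keeps exact precision, and a lone final rounding: 4 significant figures.
Hardness H = 149.3 HV × 9.807 MPa/HV = 1464 MPa = 1.464e+09 Pa.
SI base units throughout: W = 310.8 N, H = 1.464e+09 Pa, K = 1.560e-03.
Sliding wear rate dV/dL = K·W/H: 1.560e-03 · 310.8 / 1.464e+09 = 3.311e-10 m³/m.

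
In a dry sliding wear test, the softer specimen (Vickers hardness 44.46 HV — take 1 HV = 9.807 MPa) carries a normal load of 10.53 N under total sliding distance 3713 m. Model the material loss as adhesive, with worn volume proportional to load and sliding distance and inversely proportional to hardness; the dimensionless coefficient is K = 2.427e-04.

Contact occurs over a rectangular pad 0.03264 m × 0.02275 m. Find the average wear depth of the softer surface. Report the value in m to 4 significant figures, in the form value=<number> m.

All working math carries full precision. Intermediates are displayed rounded, and rounded once at the end, at 4 significant figures.
Convert: Hardness H = 44.46 HV × 9.807 MPa/HV = 436.0 MPa = 4.360e+08 Pa.
Convert: Contact area A = 0.03264 m × 0.02275 m = 7.426e-04 m².
SI base units throughout: W = 10.53 N, H = 4.360e+08 Pa, K = 2.427e-04.
Apply Archard: V = K·W·L/H = 2.427e-04 · 10.53 · 3713 / 4.360e+08 = 2.176e-08 m³.
Mean wear depth h = V/A = 2.176e-08 / 7.426e-04 = 2.931e-05 m.

value=2.931e-05 m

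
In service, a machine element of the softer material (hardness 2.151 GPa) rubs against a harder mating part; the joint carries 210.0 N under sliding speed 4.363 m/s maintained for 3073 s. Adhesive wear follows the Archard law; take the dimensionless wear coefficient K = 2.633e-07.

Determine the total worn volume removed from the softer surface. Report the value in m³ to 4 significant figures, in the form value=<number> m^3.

value=3.446e-10 m^3

Intermediates appear rounded — each operation runs at exact precision — one last rounding to four significant digits.
Convert: Total distance L = v·t = 4.363 m/s × 3073 s = 1.341e+04 m.
Convert: Hardness H = 2.151 GPa = 2.151e+09 Pa.
Expressed in SI base units: W = 210.0 N, H = 2.151e+09 Pa, K = 2.633e-07.
Wear volume V = K·W·L/H = 2.633e-07 · 210.0 · 1.341e+04 / 2.151e+09 = 3.446e-10 m³.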